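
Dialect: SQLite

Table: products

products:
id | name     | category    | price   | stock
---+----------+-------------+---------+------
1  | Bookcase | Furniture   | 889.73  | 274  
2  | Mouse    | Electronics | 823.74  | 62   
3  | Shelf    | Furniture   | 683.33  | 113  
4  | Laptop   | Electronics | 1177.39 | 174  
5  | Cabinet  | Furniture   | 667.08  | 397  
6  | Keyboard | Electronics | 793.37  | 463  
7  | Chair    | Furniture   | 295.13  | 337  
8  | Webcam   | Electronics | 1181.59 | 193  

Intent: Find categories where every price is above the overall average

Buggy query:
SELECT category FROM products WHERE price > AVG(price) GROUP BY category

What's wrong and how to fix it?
Bug: AVG() is an aggregate; it can't sit directly in WHERE

Fix: Compute the overall average in a scalar subquery and compare each group's MIN against it in HAVING

Corrected query:
SELECT category FROM products GROUP BY category HAVING MIN(price) > (SELECT AVG(price) FROM products)

Result:
(no rows)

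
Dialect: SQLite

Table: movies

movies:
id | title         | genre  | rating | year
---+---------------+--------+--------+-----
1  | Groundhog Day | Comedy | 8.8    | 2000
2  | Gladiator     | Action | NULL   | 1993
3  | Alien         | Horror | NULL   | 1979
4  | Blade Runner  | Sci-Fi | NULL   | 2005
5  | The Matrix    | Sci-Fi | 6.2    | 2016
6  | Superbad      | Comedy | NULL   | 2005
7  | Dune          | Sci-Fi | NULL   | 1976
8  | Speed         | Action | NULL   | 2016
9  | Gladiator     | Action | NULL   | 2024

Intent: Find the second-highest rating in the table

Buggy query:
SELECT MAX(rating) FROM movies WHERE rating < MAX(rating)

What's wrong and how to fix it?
Bug: The inner MAX is an aggregate inside WHERE, which is not allowed

Fix: Put the inner MAX in a scalar subquery

Corrected query:
SELECT MAX(rating) FROM movies WHERE rating < (SELECT MAX(rating) FROM movies)

Result:
MAX(rating)
-----------
6.2        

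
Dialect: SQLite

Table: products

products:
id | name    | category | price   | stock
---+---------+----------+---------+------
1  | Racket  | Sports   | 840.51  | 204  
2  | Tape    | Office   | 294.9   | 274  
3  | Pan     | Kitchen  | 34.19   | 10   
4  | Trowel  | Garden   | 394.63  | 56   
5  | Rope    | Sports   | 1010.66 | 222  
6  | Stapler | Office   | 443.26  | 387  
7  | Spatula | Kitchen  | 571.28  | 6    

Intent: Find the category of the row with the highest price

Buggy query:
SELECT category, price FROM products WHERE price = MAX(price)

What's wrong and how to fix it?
Bug: WHERE is evaluated per row; an aggregate over the whole table isn't defined there

Fix: Wrap MAX in a scalar subquery so WHERE compares against a single value

Corrected query:
SELECT category, price FROM products WHERE price = (SELECT MAX(price) FROM products)

Result:
category | price  
---------+--------
Sports   | 1010.66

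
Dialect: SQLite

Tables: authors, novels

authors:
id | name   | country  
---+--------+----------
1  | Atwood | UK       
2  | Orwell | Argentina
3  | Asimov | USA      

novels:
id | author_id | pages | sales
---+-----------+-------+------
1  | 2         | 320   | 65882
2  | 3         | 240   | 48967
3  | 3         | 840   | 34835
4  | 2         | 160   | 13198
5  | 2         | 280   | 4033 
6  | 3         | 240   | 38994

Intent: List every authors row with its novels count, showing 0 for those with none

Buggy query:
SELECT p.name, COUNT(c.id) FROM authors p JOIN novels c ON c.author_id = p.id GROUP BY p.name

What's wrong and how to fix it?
Bug: INNER JOIN drops authors rows that have no matching novels rows

Fix: Switch to LEFT JOIN to retain unmatched parent rows

Corrected query:
SELECT p.name, COUNT(c.id) FROM authors p LEFT JOIN novels c ON c.author_id = p.id GROUP BY p.name

Result:
name   | COUNT(c.id)
-------+------------
Asimov | 3          
Atwood | 0          
Orwell | 3          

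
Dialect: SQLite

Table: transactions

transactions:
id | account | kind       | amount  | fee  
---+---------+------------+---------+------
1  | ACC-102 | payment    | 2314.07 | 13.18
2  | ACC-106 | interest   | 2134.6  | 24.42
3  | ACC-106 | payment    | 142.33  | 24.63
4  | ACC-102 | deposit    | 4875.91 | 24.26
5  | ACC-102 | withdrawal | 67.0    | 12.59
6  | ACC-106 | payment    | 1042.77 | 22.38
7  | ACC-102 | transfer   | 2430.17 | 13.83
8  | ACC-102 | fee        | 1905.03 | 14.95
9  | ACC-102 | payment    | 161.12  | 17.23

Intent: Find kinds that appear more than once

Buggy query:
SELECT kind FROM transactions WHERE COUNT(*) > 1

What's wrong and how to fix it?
Bug: COUNT(*) is an aggregate and cannot be used in WHERE

Fix: Group first, then use HAVING for the count condition

Corrected query:
SELECT kind FROM transactions GROUP BY kind HAVING COUNT(*) > 1

Result:
kind   
-------
payment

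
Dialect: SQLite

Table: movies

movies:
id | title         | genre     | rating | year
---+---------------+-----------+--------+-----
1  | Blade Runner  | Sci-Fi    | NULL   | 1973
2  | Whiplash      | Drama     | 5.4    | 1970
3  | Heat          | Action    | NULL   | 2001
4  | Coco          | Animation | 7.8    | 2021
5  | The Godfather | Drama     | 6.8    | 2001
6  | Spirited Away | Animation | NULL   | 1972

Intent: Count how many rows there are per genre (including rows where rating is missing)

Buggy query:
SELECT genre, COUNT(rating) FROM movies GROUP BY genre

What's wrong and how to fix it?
Bug: COUNT(rating) skips NULLs, so groups with missing rating are undercounted

Fix: Use COUNT(*) to count all rows regardless of NULL

Corrected query:
SELECT genre, COUNT(*) FROM movies GROUP BY genre

Result:
genre     | COUNT(*)
----------+---------
Action    | 1       
Animation | 2       
Drama     | 2       
Sci-Fi    | 1       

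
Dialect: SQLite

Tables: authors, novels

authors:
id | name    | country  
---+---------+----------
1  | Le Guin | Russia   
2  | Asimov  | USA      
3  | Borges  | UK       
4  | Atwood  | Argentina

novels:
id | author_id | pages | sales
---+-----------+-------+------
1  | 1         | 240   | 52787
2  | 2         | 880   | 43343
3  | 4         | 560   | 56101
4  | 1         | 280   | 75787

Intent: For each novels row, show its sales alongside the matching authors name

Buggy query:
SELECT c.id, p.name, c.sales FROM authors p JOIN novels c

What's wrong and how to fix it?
Bug: JOIN with no ON clause produces a cartesian product; every novels row pairs with every authors row

Fix: Add ON c.author_id = p.id to the JOIN

Corrected query:
SELECT c.id, p.name, c.sales FROM authors p JOIN novels c ON c.author_id = p.id

Result:
id | name    | sales
---+---------+------
1  | Le Guin | 52787
2  | Asimov  | 43343
3  | Atwood  | 56101
4  | Le Guin | 75787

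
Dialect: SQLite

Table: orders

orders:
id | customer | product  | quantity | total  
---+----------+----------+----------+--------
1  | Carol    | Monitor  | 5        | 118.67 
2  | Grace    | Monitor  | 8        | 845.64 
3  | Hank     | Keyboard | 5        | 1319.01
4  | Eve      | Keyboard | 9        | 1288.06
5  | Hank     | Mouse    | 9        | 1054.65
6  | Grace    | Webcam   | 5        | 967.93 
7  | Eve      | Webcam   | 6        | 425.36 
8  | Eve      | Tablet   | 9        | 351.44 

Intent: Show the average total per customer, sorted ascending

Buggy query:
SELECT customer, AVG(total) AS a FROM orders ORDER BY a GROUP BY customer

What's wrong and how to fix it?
Bug: GROUP BY must precede ORDER BY

Fix: Reorder: SELECT … FROM … GROUP BY … ORDER BY …

Corrected query:
SELECT customer, AVG(total) AS a FROM orders GROUP BY customer ORDER BY a

Result:
customer | a         
---------+-----------
Carol    | 118.67    
Eve      | 688.286667
Grace    | 906.785   
Hank     | 1186.83   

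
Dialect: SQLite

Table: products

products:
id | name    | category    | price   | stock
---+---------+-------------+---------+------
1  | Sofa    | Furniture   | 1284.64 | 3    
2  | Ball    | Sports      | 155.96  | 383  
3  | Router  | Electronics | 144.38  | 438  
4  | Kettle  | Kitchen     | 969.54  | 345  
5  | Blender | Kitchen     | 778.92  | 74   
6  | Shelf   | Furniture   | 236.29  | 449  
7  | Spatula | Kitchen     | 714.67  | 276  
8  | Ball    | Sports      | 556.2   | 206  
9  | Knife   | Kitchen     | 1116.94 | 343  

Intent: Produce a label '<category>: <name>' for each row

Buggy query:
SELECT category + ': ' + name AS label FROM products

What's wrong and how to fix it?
Bug: SQLite uses || for string concatenation; + coerces text to numbers (yielding 0)

Fix: Replace + with || to concatenate text

Corrected query:
SELECT category || ': ' || name AS label FROM products

Result:
label              
-------------------
Furniture: Sofa    
Sports: Ball       
Electronics: Router
Kitchen: Kettle    
Kitchen: Blender   
Furniture: Shelf   
Kitchen: Spatula   
Sports: Ball       
Kitchen: Knife     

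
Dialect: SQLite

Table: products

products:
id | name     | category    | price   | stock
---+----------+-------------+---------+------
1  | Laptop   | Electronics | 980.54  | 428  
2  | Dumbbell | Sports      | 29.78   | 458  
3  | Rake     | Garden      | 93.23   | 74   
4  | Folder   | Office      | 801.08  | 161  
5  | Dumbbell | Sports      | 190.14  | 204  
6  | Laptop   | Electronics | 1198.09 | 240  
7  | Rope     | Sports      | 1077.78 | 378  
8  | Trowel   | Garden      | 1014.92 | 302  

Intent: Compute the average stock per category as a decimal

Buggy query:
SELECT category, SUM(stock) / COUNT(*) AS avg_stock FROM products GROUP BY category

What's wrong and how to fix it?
Bug: SUM(stock) and COUNT(*) are both integers; the division truncates the fractional part

Fix: Multiply by 1.0 (or CAST to REAL) to force floating-point division

Corrected query:
SELECT category, SUM(stock) * 1.0 / COUNT(*) AS avg_stock FROM products GROUP BY category

Result:
category    | avg_stock 
------------+-----------
Electronics | 334       
Garden      | 188       
Office      | 161       
Sports      | 346.666667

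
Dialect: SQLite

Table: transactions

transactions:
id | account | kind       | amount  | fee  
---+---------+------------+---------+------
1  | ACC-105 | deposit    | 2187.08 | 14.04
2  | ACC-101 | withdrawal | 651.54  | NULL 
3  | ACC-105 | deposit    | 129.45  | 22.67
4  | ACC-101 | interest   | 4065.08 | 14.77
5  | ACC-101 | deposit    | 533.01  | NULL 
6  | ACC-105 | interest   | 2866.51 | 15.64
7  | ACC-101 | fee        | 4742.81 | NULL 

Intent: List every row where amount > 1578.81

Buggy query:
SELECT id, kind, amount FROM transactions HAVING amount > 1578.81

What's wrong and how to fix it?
Bug: This is a non-aggregate query (no GROUP BY, no aggregates), so in SQLite the HAVING clause is invalid here; a row-level condition belongs in WHERE

Fix: Replace HAVING with WHERE since the condition applies to individual rows

Corrected query:
SELECT id, kind, amount FROM transactions WHERE amount > 1578.81

Result:
id | kind     | amount 
---+----------+--------
1  | deposit  | 2187.08
4  | interest | 4065.08
6  | interest | 2866.51
7  | fee      | 4742.81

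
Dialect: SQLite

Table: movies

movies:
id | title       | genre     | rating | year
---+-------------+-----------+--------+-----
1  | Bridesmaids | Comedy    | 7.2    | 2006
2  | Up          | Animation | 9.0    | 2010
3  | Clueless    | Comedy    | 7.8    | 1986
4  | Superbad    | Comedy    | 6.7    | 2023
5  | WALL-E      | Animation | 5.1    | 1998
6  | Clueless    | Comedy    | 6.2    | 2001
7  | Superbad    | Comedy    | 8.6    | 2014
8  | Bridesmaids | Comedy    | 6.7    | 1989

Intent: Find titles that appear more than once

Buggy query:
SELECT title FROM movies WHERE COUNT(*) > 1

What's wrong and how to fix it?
Bug: WHERE can't reference COUNT(*); aggregates are computed after WHERE

Fix: GROUP BY title, then filter groups with HAVING COUNT(*) > 1

Corrected query:
SELECT title FROM movies GROUP BY title HAVING COUNT(*) > 1

Result:
title      
-----------
Bridesmaids
Clueless   
Superbad   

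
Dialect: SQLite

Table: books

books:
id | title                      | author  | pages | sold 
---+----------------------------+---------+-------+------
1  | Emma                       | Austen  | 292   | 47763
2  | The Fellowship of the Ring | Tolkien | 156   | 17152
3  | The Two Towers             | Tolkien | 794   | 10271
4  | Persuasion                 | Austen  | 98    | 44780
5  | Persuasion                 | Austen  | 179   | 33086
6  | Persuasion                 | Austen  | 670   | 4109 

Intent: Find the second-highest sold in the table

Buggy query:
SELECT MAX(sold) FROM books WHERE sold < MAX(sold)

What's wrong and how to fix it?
Bug: MAX(sold) on the right of the comparison is an aggregate-in-WHERE error

Fix: Put the inner MAX in a scalar subquery

Corrected query:
SELECT MAX(sold) FROM books WHERE sold < (SELECT MAX(sold) FROM books)

Result:
MAX(sold)
---------
44780    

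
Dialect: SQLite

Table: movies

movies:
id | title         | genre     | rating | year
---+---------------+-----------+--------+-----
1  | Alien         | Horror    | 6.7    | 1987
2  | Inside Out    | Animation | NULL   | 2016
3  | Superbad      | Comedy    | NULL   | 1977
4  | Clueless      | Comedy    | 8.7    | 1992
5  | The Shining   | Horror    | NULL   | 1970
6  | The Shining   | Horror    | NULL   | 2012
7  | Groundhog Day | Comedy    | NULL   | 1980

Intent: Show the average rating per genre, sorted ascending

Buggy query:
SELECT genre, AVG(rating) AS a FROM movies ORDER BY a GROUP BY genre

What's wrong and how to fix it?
Bug: ORDER BY appears before GROUP BY; SQL clause order requires GROUP BY first

Fix: Reorder: SELECT … FROM … GROUP BY … ORDER BY …

Corrected query:
SELECT genre, AVG(rating) AS a FROM movies GROUP BY genre ORDER BY a

Result:
genre     | a   
----------+-----
Animation | NULL
Horror    | 6.7 
Comedy    | 8.7 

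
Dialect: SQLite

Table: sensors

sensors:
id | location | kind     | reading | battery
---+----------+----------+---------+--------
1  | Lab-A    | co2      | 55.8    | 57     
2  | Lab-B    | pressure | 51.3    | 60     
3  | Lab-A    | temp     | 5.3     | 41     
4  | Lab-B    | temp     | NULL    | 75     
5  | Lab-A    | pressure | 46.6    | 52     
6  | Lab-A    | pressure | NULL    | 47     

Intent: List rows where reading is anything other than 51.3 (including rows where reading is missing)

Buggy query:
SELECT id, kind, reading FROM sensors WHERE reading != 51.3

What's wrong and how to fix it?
Bug: 'reading != 51.3' is unknown when reading is NULL, so NULL rows are silently excluded

Fix: Add an explicit OR reading IS NULL to include the missing-value rows

Corrected query:
SELECT id, kind, reading FROM sensors WHERE reading != 51.3 OR reading IS NULL

Result:
id | kind     | reading
---+----------+--------
1  | co2      | 55.8   
3  | temp     | 5.3    
4  | temp     | NULL   
5  | pressure | 46.6   
6  | pressure | NULL   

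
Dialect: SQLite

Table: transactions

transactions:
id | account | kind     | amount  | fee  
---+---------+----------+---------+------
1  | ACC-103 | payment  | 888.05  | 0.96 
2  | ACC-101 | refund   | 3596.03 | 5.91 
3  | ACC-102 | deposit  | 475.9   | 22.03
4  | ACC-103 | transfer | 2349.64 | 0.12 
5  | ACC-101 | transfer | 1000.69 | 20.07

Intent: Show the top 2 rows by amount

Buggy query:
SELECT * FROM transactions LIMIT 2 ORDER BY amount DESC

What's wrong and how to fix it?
Bug: LIMIT must come after ORDER BY

Fix: Sort with ORDER BY, then apply LIMIT

Corrected query:
SELECT * FROM transactions ORDER BY amount DESC LIMIT 2

Result:
id | account | kind     | amount  | fee 
---+---------+----------+---------+-----
2  | ACC-101 | refund   | 3596.03 | 5.91
4  | ACC-103 | transfer | 2349.64 | 0.12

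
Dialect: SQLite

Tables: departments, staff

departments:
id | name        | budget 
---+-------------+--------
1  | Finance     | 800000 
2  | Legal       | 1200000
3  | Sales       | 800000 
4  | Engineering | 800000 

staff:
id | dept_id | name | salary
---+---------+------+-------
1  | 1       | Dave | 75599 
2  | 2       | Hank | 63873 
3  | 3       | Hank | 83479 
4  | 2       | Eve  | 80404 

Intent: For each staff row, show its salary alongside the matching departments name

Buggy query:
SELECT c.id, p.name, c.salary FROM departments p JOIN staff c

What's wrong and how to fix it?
Bug: Missing join condition: each staff row is matched to all departments rows instead of just its own

Fix: Add ON c.dept_id = p.id to the JOIN

Corrected query:
SELECT c.id, p.name, c.salary FROM departments p JOIN staff c ON c.dept_id = p.id

Result:
id | name    | salary
---+---------+-------
1  | Finance | 75599 
2  | Legal   | 63873 
3  | Sales   | 83479 
4  | Legal   | 80404 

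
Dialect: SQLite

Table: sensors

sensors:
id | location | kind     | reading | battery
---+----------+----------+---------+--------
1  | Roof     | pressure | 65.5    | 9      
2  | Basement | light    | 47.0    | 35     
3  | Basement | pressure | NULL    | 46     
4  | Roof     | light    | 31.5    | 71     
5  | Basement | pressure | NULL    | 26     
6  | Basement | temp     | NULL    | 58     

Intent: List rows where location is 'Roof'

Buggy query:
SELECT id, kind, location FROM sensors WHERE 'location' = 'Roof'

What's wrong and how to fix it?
Bug: 'location' in single quotes is a string literal, not the column; the comparison is literal-vs-literal and never true

Fix: Remove the quotes around the column name (or use double quotes for an identifier)

Corrected query:
SELECT id, kind, location FROM sensors WHERE location = 'Roof'

Result:
id | kind     | location
---+----------+---------
1  | pressure | Roof    
4  | light    | Roof    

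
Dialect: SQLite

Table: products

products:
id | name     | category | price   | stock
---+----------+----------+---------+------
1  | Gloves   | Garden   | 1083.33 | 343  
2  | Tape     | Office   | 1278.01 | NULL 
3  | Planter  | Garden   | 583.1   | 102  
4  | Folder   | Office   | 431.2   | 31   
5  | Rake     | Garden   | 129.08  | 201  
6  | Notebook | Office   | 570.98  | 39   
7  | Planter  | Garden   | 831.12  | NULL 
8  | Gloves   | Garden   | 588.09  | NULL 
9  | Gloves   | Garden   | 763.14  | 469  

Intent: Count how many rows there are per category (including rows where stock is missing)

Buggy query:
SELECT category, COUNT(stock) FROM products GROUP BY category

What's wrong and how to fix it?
Bug: COUNT(column) counts non-NULL values only; rows with NULL stock aren't counted

Fix: Use COUNT(*) to count all rows regardless of NULL

Corrected query:
SELECT category, COUNT(*) FROM products GROUP BY category

Result:
category | COUNT(*)
---------+---------
Garden   | 6       
Office   | 3       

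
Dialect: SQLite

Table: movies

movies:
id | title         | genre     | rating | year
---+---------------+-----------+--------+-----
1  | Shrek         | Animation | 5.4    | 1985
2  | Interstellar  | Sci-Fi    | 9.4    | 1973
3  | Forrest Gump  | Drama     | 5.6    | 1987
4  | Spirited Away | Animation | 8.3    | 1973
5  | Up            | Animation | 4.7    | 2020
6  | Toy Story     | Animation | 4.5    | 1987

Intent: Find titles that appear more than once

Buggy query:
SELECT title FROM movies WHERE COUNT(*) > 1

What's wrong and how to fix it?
Bug: COUNT(*) is an aggregate and cannot be used in WHERE

Fix: GROUP BY title, then filter groups with HAVING COUNT(*) > 1

Corrected query:
SELECT title FROM movies GROUP BY title HAVING COUNT(*) > 1

Result:
(no rows)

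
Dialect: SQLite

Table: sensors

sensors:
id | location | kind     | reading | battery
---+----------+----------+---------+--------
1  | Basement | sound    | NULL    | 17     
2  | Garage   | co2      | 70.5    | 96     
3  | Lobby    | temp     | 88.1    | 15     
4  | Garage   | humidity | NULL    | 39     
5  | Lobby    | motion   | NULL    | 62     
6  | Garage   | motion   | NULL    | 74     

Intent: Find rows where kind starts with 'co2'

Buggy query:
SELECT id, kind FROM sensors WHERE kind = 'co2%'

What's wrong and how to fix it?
Bug: Wildcards only work with LIKE; '=' treats '%' as a literal character

Fix: Replace '=' with LIKE so 'co2%' is treated as a pattern

Corrected query:
SELECT id, kind FROM sensors WHERE kind LIKE 'co2%'

Result:
id | kind
---+-----
2  | co2 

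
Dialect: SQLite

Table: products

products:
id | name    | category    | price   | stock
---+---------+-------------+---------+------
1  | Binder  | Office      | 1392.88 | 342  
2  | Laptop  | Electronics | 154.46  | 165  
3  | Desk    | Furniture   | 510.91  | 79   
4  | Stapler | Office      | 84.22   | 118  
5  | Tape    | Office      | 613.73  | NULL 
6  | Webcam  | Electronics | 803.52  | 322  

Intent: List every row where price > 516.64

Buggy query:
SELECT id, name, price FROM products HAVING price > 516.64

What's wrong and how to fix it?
Bug: HAVING filters the output of aggregation, but this query has no GROUP BY and no aggregate functions, so SQLite rejects it (HAVING clause on a non-aggregate query); the condition here is per row

Fix: Use WHERE for row-level filtering

Corrected query:
SELECT id, name, price FROM products WHERE price > 516.64

Result:
id | name   | price  
---+--------+--------
1  | Binder | 1392.88
5  | Tape   | 613.73 
6  | Webcam | 803.52 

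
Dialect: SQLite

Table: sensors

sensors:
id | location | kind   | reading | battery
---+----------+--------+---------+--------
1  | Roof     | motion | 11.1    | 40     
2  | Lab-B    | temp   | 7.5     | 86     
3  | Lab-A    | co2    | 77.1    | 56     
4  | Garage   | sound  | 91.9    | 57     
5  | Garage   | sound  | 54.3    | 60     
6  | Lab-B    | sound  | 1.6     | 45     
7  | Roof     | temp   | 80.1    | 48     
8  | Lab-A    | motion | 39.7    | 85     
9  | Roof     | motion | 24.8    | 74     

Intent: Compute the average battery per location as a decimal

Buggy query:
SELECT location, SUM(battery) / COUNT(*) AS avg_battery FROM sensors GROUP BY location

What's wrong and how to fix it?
Bug: Both operands are integers, so '/' performs integer division and truncates

Fix: Multiply by 1.0 (or CAST to REAL) to force floating-point division

Corrected query:
SELECT location, SUM(battery) * 1.0 / COUNT(*) AS avg_battery FROM sensors GROUP BY location

Result:
location | avg_battery
---------+------------
Garage   | 58.5       
Lab-A    | 70.5       
Lab-B    | 65.5       
Roof     | 54         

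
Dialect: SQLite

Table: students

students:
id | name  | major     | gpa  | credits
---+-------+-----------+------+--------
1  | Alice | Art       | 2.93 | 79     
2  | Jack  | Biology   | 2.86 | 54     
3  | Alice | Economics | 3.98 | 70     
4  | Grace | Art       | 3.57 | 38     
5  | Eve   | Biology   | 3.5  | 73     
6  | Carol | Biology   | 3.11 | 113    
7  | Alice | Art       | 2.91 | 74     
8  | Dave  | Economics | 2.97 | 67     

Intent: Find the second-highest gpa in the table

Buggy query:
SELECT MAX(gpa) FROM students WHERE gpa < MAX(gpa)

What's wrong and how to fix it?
Bug: MAX(gpa) on the right of the comparison is an aggregate-in-WHERE error

Fix: Put the inner MAX in a scalar subquery

Corrected query:
SELECT MAX(gpa) FROM students WHERE gpa < (SELECT MAX(gpa) FROM students)

Result:
MAX(gpa)
--------
3.57    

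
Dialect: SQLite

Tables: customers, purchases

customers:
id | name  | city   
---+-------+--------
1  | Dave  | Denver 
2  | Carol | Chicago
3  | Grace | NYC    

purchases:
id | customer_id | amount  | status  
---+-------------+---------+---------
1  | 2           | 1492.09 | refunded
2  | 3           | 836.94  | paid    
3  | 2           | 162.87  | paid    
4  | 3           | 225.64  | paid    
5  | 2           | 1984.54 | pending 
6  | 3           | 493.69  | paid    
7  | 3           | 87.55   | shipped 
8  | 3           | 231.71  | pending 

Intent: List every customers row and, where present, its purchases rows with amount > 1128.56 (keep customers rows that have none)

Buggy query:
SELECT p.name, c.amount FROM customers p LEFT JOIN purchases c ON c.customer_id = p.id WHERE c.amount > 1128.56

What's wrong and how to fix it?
Bug: Filtering c.amount in WHERE discards the NULL rows produced by LEFT JOIN, turning it into an inner join

Fix: Move the right-table condition into the ON clause so unmatched parents are kept

Corrected query:
SELECT p.name, c.amount FROM customers p LEFT JOIN purchases c ON c.customer_id = p.id AND c.amount > 1128.56

Result:
name  | amount 
------+--------
Dave  | NULL   
Carol | 1492.09
Carol | 1984.54
Grace | NULL   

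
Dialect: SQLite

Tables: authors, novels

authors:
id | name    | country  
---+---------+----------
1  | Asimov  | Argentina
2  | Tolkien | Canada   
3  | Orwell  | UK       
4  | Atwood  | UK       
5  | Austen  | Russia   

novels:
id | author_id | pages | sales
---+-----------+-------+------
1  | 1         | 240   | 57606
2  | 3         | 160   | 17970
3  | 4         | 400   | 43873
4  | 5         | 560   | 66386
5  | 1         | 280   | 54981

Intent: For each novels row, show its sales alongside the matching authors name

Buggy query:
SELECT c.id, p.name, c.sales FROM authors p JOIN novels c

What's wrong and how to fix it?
Bug: Missing join condition: each novels row is matched to all authors rows instead of just its own

Fix: Add ON c.author_id = p.id to the JOIN

Corrected query:
SELECT c.id, p.name, c.sales FROM authors p JOIN novels c ON c.author_id = p.id

Result:
id | name   | sales
---+--------+------
1  | Asimov | 57606
2  | Orwell | 17970
3  | Atwood | 43873
4  | Austen | 66386
5  | Asimov | 54981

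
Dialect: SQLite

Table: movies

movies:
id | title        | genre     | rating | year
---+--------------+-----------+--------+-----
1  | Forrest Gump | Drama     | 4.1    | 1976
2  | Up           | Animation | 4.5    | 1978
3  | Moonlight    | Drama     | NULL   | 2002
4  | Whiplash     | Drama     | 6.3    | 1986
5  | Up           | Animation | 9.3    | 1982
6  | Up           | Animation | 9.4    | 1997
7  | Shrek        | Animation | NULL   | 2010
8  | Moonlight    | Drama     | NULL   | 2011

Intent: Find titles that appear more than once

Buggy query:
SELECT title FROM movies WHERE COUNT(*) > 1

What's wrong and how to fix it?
Bug: WHERE can't reference COUNT(*); aggregates are computed after WHERE

Fix: GROUP BY title, then filter groups with HAVING COUNT(*) > 1

Corrected query:
SELECT title FROM movies GROUP BY title HAVING COUNT(*) > 1

Result:
title    
---------
Moonlight
Up       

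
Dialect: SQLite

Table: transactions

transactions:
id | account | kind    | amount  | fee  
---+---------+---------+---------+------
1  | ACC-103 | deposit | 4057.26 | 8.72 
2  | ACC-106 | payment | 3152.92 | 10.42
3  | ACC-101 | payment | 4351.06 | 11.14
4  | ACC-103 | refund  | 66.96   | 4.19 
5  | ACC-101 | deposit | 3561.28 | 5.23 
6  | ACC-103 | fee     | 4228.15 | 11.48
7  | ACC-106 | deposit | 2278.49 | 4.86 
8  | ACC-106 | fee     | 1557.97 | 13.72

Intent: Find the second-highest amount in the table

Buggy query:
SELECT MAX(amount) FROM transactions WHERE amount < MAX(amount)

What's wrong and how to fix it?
Bug: The inner MAX is an aggregate inside WHERE, which is not allowed

Fix: Put the inner MAX in a scalar subquery

Corrected query:
SELECT MAX(amount) FROM transactions WHERE amount < (SELECT MAX(amount) FROM transactions)

Result:
MAX(amount)
-----------
4228.15    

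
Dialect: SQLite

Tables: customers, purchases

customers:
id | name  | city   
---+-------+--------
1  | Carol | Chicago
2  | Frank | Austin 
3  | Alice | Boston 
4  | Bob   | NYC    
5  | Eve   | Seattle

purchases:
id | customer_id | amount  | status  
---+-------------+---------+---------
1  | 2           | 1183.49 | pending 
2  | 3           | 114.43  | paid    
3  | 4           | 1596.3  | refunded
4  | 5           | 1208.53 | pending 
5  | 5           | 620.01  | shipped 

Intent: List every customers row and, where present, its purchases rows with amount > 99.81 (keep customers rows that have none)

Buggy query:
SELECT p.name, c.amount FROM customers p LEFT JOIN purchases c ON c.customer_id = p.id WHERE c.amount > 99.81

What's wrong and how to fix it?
Bug: Filtering c.amount in WHERE discards the NULL rows produced by LEFT JOIN, turning it into an inner join

Fix: Move the right-table condition into the ON clause so unmatched parents are kept

Corrected query:
SELECT p.name, c.amount FROM customers p LEFT JOIN purchases c ON c.customer_id = p.id AND c.amount > 99.81

Result:
name  | amount 
------+--------
Carol | NULL   
Frank | 1183.49
Alice | 114.43 
Bob   | 1596.3 
Eve   | 620.01 
Eve   | 1208.53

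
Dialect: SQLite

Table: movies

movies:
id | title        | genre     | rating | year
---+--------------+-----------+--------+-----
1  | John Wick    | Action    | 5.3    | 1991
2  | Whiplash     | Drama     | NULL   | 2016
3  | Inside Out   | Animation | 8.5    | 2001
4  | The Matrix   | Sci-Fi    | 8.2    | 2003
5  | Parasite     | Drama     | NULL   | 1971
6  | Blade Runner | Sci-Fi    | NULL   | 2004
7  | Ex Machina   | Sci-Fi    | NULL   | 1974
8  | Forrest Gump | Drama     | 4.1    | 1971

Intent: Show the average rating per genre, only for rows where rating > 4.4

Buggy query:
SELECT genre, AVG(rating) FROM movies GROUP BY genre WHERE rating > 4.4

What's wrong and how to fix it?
Bug: WHERE cannot follow GROUP BY

Fix: Place WHERE between FROM and GROUP BY

Corrected query:
SELECT genre, AVG(rating) FROM movies WHERE rating > 4.4 GROUP BY genre

Result:
genre     | AVG(rating)
----------+------------
Action    | 5.3        
Animation | 8.5        
Sci-Fi    | 8.2        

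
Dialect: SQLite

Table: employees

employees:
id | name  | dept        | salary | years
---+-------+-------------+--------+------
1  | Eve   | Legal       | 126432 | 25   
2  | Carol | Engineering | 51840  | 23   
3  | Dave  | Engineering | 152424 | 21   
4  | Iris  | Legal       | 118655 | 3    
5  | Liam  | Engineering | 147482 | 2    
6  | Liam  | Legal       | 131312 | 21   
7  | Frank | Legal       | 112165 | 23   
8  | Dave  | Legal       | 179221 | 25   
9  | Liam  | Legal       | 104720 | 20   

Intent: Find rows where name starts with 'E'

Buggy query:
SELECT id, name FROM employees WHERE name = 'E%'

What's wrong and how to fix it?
Bug: '=' compares the literal string including the % character; pattern matching needs LIKE

Fix: Replace '=' with LIKE so 'E%' is treated as a pattern

Corrected query:
SELECT id, name FROM employees WHERE name LIKE 'E%'

Result:
id | name
---+-----
1  | Eve 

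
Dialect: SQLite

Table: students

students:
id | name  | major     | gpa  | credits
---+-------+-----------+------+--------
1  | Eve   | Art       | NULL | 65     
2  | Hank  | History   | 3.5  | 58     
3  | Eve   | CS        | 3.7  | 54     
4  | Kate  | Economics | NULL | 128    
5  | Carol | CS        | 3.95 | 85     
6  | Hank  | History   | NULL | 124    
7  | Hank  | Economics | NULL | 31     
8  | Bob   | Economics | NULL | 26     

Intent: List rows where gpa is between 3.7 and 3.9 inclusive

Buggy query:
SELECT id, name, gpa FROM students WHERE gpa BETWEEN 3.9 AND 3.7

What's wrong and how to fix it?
Bug: BETWEEN expects the lower bound first; with 3.9 AND 3.7 the range is empty

Fix: Swap the bounds so the smaller value comes first

Corrected query:
SELECT id, name, gpa FROM students WHERE gpa BETWEEN 3.7 AND 3.9

Result:
id | name | gpa
---+------+----
3  | Eve  | 3.7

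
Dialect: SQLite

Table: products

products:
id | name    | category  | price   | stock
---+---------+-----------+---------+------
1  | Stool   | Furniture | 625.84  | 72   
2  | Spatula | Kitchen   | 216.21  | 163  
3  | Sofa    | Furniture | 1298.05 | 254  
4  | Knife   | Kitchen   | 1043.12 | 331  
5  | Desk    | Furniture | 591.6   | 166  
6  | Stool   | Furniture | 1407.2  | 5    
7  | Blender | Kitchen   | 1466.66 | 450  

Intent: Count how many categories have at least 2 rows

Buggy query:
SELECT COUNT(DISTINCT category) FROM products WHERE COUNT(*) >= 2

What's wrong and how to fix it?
Bug: WHERE filters individual rows, not groups, so a group-level COUNT is invalid there

Fix: Use a subquery that GROUPs and filters with HAVING, then count its rows

Corrected query:
SELECT COUNT(*) FROM (SELECT category FROM products GROUP BY category HAVING COUNT(*) >= 2)

Result:
COUNT(*)
--------
2       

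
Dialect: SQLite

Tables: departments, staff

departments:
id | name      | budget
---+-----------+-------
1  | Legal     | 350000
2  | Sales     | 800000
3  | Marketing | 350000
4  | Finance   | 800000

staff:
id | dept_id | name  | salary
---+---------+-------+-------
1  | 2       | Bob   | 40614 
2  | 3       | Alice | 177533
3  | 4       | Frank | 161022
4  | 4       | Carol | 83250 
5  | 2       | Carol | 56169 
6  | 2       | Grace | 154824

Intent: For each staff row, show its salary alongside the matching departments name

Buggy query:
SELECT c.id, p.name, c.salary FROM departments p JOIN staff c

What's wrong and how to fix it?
Bug: JOIN with no ON clause produces a cartesian product; every staff row pairs with every departments row

Fix: Add ON c.dept_id = p.id to the JOIN

Corrected query:
SELECT c.id, p.name, c.salary FROM departments p JOIN staff c ON c.dept_id = p.id

Result:
id | name      | salary
---+-----------+-------
1  | Sales     | 40614 
2  | Marketing | 177533
3  | Finance   | 161022
4  | Finance   | 83250 
5  | Sales     | 56169 
6  | Sales     | 154824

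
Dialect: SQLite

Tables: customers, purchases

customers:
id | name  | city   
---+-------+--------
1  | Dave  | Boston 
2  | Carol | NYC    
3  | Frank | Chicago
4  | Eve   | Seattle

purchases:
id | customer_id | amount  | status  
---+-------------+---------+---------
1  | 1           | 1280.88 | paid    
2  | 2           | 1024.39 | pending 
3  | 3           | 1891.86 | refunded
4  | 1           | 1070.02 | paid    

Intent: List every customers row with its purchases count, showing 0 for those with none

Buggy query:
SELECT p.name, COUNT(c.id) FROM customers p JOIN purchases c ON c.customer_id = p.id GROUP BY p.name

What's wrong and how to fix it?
Bug: An inner join excludes parents with zero children

Fix: Switch to LEFT JOIN to retain unmatched parent rows

Corrected query:
SELECT p.name, COUNT(c.id) FROM customers p LEFT JOIN purchases c ON c.customer_id = p.id GROUP BY p.name

Result:
name  | COUNT(c.id)
------+------------
Carol | 1          
Dave  | 2          
Eve   | 0          
Frank | 1          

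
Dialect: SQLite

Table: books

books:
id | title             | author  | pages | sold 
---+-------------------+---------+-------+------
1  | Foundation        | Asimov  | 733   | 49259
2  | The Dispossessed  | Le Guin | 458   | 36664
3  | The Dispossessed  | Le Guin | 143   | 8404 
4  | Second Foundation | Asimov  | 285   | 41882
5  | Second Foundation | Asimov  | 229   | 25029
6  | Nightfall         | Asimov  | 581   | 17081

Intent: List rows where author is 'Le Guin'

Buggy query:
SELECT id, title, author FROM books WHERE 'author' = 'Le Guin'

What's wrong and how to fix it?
Bug: Single quotes denote string literals in SQL; the column name is being compared as a constant string

Fix: Reference the column as author without single quotes

Corrected query:
SELECT id, title, author FROM books WHERE author = 'Le Guin'

Result:
id | title            | author 
---+------------------+--------
2  | The Dispossessed | Le Guin
3  | The Dispossessed | Le Guin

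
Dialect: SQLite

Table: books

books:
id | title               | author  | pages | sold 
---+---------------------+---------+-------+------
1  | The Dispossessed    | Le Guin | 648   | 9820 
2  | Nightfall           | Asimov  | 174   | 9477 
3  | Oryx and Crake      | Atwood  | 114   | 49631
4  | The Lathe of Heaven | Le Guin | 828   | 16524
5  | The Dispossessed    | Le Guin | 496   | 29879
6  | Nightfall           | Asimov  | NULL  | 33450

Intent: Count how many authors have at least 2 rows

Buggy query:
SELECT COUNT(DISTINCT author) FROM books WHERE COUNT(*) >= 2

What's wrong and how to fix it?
Bug: WHERE filters individual rows, not groups, so a group-level COUNT is invalid there

Fix: Group first with HAVING COUNT(*) >= 2, then COUNT the resulting groups

Corrected query:
SELECT COUNT(*) FROM (SELECT author FROM books GROUP BY author HAVING COUNT(*) >= 2)

Result:
COUNT(*)
--------
2       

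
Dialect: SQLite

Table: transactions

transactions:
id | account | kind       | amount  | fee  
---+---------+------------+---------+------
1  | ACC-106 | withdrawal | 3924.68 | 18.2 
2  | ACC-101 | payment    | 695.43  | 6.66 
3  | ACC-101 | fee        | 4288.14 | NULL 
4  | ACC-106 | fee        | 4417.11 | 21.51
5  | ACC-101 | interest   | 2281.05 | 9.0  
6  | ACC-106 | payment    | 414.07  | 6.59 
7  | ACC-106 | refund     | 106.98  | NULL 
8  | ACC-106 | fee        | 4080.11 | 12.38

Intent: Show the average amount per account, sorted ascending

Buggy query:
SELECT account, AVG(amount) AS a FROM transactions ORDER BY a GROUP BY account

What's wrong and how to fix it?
Bug: ORDER BY appears before GROUP BY; SQL clause order requires GROUP BY first

Fix: Reorder: SELECT … FROM … GROUP BY … ORDER BY …

Corrected query:
SELECT account, AVG(amount) AS a FROM transactions GROUP BY account ORDER BY a

Result:
account | a      
--------+--------
ACC-101 | 2421.54
ACC-106 | 2588.59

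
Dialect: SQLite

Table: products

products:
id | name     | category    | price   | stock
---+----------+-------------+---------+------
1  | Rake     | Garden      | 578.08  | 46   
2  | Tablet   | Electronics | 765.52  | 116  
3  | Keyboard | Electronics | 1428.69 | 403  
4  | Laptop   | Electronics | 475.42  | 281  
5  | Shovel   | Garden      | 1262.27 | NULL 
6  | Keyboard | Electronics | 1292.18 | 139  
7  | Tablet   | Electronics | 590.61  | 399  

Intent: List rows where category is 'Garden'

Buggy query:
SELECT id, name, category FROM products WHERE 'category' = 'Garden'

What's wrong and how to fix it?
Bug: Single quotes denote string literals in SQL; the column name is being compared as a constant string

Fix: Remove the quotes around the column name (or use double quotes for an identifier)

Corrected query:
SELECT id, name, category FROM products WHERE category = 'Garden'

Result:
id | name   | category
---+--------+---------
1  | Rake   | Garden  
5  | Shovel | Garden  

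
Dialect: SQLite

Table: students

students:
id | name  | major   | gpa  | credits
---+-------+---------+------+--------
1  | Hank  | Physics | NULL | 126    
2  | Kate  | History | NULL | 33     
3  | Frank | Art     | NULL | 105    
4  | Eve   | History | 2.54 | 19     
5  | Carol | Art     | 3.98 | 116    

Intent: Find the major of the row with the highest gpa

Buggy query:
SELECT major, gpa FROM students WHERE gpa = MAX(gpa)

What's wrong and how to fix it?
Bug: MAX(gpa) is an aggregate and cannot be used directly in WHERE

Fix: Wrap MAX in a scalar subquery so WHERE compares against a single value

Corrected query:
SELECT major, gpa FROM students WHERE gpa = (SELECT MAX(gpa) FROM students)

Result:
major | gpa 
------+-----
Art   | 3.98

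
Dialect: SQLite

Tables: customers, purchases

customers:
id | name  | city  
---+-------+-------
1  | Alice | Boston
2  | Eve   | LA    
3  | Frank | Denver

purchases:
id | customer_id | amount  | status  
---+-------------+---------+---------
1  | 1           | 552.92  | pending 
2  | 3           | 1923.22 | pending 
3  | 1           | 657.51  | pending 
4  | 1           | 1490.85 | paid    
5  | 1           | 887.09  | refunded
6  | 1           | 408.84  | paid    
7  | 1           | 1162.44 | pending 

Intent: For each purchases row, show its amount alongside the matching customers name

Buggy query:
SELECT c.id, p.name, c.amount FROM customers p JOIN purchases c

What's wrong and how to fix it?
Bug: JOIN with no ON clause produces a cartesian product; every purchases row pairs with every customers row

Fix: Specify the join condition linking the foreign key to the parent id

Corrected query:
SELECT c.id, p.name, c.amount FROM customers p JOIN purchases c ON c.customer_id = p.id

Result:
id | name  | amount 
---+-------+--------
1  | Alice | 552.92 
2  | Frank | 1923.22
3  | Alice | 657.51 
4  | Alice | 1490.85
5  | Alice | 887.09 
6  | Alice | 408.84 
7  | Alice | 1162.44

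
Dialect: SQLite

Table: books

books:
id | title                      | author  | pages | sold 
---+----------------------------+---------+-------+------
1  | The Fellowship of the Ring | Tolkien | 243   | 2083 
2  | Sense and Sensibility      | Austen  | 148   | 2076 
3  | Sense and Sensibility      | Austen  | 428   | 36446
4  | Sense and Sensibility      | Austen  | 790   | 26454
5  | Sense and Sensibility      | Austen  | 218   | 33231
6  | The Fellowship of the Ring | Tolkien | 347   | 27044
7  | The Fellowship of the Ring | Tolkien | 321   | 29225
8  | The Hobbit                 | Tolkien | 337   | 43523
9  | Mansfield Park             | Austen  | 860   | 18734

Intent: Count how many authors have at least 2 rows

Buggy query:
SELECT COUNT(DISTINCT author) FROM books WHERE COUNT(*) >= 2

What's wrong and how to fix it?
Bug: WHERE filters individual rows, not groups, so a group-level COUNT is invalid there

Fix: Use a subquery that GROUPs and filters with HAVING, then count its rows

Corrected query:
SELECT COUNT(*) FROM (SELECT author FROM books GROUP BY author HAVING COUNT(*) >= 2)

Result:
COUNT(*)
--------
2       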